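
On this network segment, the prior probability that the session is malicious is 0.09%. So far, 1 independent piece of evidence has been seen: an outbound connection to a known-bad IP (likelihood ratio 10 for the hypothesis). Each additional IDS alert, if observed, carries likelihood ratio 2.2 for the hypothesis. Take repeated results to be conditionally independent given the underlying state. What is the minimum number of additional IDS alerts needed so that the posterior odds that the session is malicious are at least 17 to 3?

Prior odds = 0.0009/0.9991 = 9/9991.
Bayes factor of the evidence already in hand = 10.
Odds after that evidence = (9/9991) × 10 = 90/9991.
Target odds = 17/3.
Need 2.2ⁿ ≥ 17/3 ÷ (90/9991) = 169847/270.
2.2⁸ = 214358881/390625 falls short of 169847/270 but 2.2⁹ ≈1207.27 reaches it, so n = 9.

9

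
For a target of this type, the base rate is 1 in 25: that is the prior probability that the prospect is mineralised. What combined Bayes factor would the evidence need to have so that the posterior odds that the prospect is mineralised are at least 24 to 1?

576

Prior odds = 0.04/0.96 = 1/24.
Target odds = 24.
Required Bayes factor = 24 ÷ (1/24) = 576.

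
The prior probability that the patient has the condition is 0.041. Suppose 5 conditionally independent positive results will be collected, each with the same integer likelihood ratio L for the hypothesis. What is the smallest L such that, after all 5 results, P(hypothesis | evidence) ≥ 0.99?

Prior odds = 0.041/0.959 = 41/959.
Target odds = 0.99/0.01 = 99.
Need L⁵ ≥ 99 ÷ (41/959) = 94941/41.
4⁵ = 1024 < 94941/41 ≤ 3125 = 5⁵, so L = 5.

5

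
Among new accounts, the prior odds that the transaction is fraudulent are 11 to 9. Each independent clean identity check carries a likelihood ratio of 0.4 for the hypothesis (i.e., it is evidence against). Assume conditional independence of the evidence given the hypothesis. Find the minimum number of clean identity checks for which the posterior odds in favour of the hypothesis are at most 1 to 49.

Prior odds = 11/9.
Likelihood ratio per clean identity check = 0.4.
Target odds = 1/49.
Require 0.4ⁿ ≤ 1/49 ÷ (11/9) = 9/539.
0.4⁴ = 0.0256 is still above 9/539 but 0.4⁵ = 0.01024 is at or below it, so n = 5.

5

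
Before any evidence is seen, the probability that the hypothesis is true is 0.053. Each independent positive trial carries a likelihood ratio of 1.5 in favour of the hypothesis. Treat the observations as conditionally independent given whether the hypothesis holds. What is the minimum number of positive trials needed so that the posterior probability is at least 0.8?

11

Prior odds = 0.053/0.947 = 53/947.
Likelihood ratio per positive trial = 1.5.
Target posterior odds = 0.8/0.2 = 4.
Require 1.5ⁿ ≥ 4 ÷ (53/947) = 3788/53.
1.5¹⁰ = 59049/1024 falls short of 3788/53 but 1.5¹¹ = 177147/2048 reaches it, so n = 11.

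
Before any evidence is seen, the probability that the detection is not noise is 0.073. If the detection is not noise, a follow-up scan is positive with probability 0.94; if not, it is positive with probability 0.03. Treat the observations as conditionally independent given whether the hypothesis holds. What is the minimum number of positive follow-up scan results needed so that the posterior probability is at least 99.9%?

Prior odds: 0.073 ÷ 0.927 = 73/927.
Likelihood ratio of a positive = 0.94/0.03 = 94/3.
Target posterior odds = 0.999/0.001 = 999.
Require (94/3)ⁿ ≥ 999 ÷ (73/927) = 926073/73.
(94/3)² = 8836/9 falls short of 926073/73 but (94/3)³ = 830584/27 reaches it, so n = 3.

3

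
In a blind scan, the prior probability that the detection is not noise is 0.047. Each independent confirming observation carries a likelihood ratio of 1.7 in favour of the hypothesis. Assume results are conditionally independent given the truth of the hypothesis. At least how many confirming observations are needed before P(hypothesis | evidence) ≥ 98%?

Prior odds = 0.047/0.953 = 47/953.
Likelihood ratio per confirming observation = 1.7.
Target posterior odds = 0.98/0.02 = 49.
Require 1.7ⁿ ≥ 49 ÷ (47/953) = 46697/47.
1.7¹³ ≈990.458 falls short of 46697/47 but 1.7¹⁴ ≈1683.78 reaches it, so n = 14.

14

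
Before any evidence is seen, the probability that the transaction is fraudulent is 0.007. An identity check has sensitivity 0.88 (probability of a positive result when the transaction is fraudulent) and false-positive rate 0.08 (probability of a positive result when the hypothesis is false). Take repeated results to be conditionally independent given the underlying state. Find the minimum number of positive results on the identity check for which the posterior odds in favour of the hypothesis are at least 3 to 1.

Prior odds: 0.007 ÷ 0.993 = 7/993.
Likelihood ratio of a positive result = 0.88/0.08 = 11.
Target odds = 3.
Need (7/993) × 11ⁿ ≥ 3, i.e. 11ⁿ ≥ 2979/7.
11² = 121 falls short of 2979/7 but 11³ = 1331 reaches it, so n = 3.

3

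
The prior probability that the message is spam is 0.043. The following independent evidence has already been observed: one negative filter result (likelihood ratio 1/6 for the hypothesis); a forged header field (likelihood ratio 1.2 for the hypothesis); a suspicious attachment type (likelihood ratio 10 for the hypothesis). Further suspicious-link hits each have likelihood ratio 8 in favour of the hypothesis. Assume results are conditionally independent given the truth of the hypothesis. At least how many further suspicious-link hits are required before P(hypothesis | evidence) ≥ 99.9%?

Prior odds = 0.043/0.957 = 43/957.
Combined Bayes factor of the evidence already in hand = (1/6) × 1.2 × 10 = 2.
Odds after that evidence = (43/957) × 2 = 86/957.
Target odds = 0.999/0.001 = 999.
Need 8ⁿ ≥ 999 ÷ (86/957) = 956043/86.
8⁴ = 4096 falls short of 956043/86 but 8⁵ = 32768 reaches it, so n = 5.

5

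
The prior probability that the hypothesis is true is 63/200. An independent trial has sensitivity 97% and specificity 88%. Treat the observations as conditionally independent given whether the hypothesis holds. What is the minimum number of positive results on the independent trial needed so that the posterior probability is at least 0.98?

3

Prior odds = 0.315/0.685 = 63/137.
False-positive rate = 1 − 0.88 = 0.12; likelihood ratio of a positive = 0.97/0.12 = 97/12.
Target odds: 0.98 ÷ 0.02 = 49.
Need (63/137) × (97/12)ⁿ ≥ 49, i.e. (97/12)ⁿ ≥ 959/9.
(97/12)² = 9409/144 falls short of 959/9 but (97/12)³ = 912673/1728 reaches it, so n = 3.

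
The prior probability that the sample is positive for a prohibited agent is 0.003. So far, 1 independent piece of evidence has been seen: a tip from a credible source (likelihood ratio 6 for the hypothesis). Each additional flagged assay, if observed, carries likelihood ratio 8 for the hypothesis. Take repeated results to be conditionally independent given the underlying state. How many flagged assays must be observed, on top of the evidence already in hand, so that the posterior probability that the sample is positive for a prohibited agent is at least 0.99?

5

Prior odds = 0.003/0.997 = 3/997.
Bayes factor of the evidence already in hand = 6.
Odds after that evidence = (3/997) × 6 = 18/997.
Target odds = 0.99/0.01 = 99.
Need 8ⁿ ≥ 99 ÷ (18/997) = 5483.5.
8⁴ = 4096 falls short of 5483.5 but 8⁵ = 32768 reaches it, so n = 5.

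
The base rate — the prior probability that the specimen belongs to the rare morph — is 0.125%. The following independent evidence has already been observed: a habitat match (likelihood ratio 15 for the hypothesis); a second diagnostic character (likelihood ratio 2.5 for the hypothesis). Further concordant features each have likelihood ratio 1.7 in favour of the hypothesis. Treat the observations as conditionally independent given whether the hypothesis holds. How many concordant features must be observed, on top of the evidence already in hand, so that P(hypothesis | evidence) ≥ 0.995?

16

Prior odds = 0.00125/0.99875 = 1/799.
Combined Bayes factor of the evidence already in hand = 15 × 2.5 = 37.5.
Odds after that evidence = (1/799) × 37.5 = 75/1598.
Target odds = 0.995/0.005 = 199.
Need 1.7ⁿ ≥ 199 ÷ (75/1598) = 318002/75.
1.7¹⁵ ≈2862.42 falls short of 318002/75 but 1.7¹⁶ ≈4866.12 reaches it, so n = 16.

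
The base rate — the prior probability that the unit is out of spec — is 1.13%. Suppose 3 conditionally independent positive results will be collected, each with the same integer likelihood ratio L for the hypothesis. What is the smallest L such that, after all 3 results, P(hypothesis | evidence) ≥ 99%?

Prior odds = 0.0113/0.9887 = 113/9887.
Target odds = 0.99/0.01 = 99.
Need L³ ≥ 99 ÷ (113/9887) = 978813/113.
20³ = 8000 < 978813/113 ≤ 9261 = 21³, so L = 21.

21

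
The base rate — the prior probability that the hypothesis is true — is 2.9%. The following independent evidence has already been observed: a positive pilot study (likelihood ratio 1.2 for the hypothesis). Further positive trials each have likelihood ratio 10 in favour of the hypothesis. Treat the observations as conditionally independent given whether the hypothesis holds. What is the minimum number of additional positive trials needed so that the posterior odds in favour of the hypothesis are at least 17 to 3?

Prior odds = 0.029/0.971 = 29/971.
Bayes factor of the evidence already in hand = 1.2.
Odds after that evidence = (29/971) × 1.2 = 174/4855.
Target odds = 17/3.
Need 10ⁿ ≥ 17/3 ÷ (174/4855) = 82535/522.
10² = 100 falls short of 82535/522 but 10³ = 1000 reaches it, so n = 3.

3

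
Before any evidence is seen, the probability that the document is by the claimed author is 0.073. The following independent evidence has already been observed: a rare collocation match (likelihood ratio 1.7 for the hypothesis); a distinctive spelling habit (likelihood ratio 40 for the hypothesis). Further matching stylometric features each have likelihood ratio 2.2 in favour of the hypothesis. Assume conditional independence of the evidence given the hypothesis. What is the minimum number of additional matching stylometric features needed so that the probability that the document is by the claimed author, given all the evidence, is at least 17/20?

Prior odds = 0.073/0.927 = 73/927.
Combined Bayes factor of the evidence already in hand = 1.7 × 40 = 68.
Odds after that evidence = (73/927) × 68 = 4964/927.
Target odds = 0.85/0.15 = 17/3.
Need 2.2ⁿ ≥ 17/3 ÷ (4964/927) = 309/292.
2.2¹ = 2.2, which meets the required 309/292; so n = 1.

1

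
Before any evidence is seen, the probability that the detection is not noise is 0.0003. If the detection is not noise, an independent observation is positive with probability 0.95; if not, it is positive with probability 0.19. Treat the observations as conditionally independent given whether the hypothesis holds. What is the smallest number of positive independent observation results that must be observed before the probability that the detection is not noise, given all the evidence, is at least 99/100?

Prior odds: 0.0003 ÷ 0.9997 = 3/9997.
Likelihood ratio of a positive = 0.95/0.19 = 5.
Target odds: 0.99 ÷ 0.01 = 99.
Need (3/9997) × 5ⁿ ≥ 99, i.e. 5ⁿ ≥ 329901.
5⁷ = 78125 falls short of 329901 but 5⁸ = 390625 reaches it, so n = 8.

8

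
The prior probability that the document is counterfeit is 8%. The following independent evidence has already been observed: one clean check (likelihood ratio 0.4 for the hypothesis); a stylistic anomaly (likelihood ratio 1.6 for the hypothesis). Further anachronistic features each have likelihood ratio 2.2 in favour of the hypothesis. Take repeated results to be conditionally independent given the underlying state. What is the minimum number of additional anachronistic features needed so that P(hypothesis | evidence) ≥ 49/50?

Prior odds = 0.08/0.92 = 2/23.
Combined Bayes factor of the evidence already in hand = 0.4 × 1.6 = 0.64.
Odds after that evidence = (2/23) × 0.64 = 32/575.
Target odds = 0.98/0.02 = 49.
Need 2.2ⁿ ≥ 49 ÷ (32/575) = 880.46875.
2.2⁸ = 214358881/390625 falls short of 880.46875 but 2.2⁹ ≈1207.27 reaches it, so n = 9.

9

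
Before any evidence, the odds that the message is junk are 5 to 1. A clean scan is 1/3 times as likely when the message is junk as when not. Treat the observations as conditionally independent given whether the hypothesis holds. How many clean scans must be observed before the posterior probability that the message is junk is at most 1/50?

Prior odds = 5.
Likelihood ratio per clean scan = 1/3.
Target odds: 0.02 ÷ 0.98 = 1/49.
Require (1/3)ⁿ ≤ 1/49 ÷ 5 = 1/245.
(1/3)⁵ = 1/243 is still above 1/245 but (1/3)⁶ = 1/729 is at or below it, so n = 6.

6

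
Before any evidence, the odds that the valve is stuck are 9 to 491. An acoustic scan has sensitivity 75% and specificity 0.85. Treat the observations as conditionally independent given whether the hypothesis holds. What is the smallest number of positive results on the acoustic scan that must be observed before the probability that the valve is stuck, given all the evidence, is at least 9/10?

Prior odds = 9/491.
False-positive rate = 1 − 0.85 = 0.15; likelihood ratio of a positive = 0.75/0.15 = 5.
Target odds: 0.9 ÷ 0.1 = 9.
Need (9/491) × 5ⁿ ≥ 9, i.e. 5ⁿ ≥ 491.
5³ = 125 falls short of 491 but 5⁴ = 625 reaches it, so n = 4.

4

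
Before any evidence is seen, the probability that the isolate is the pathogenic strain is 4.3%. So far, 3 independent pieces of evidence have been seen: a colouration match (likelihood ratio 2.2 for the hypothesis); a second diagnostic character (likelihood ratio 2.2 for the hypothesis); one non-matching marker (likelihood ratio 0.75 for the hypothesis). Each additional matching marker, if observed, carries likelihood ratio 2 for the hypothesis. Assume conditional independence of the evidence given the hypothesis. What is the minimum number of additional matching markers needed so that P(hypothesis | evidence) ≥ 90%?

Prior odds = 0.043/0.957 = 43/957.
Combined Bayes factor of the evidence already in hand = 2.2 × 2.2 × 0.75 = 3.63.
Odds after that evidence = (43/957) × 3.63 = 473/2900.
Target odds = 0.9/0.1 = 9.
Need 2ⁿ ≥ 9 ÷ (473/2900) = 26100/473.
2⁵ = 32 falls short of 26100/473 but 2⁶ = 64 reaches it, so n = 6.

6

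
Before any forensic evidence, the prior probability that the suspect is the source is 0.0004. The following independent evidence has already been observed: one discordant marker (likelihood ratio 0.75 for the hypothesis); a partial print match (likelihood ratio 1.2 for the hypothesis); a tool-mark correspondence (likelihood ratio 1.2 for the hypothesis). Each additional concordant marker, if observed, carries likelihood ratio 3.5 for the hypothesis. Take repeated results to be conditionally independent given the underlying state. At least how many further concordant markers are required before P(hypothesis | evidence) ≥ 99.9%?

12

Prior odds = 0.0004/0.9996 = 1/2499.
Combined Bayes factor of the evidence already in hand = 0.75 × 1.2 × 1.2 = 1.08.
Odds after that evidence = (1/2499) × 1.08 = 9/20825.
Target odds = 0.999/0.001 = 999.
Need 3.5ⁿ ≥ 999 ÷ (9/20825) = 2311575.
3.5¹¹ ≈965492 falls short of 2311575 but 3.5¹² ≈3.37922e+06 reaches it, so n = 12.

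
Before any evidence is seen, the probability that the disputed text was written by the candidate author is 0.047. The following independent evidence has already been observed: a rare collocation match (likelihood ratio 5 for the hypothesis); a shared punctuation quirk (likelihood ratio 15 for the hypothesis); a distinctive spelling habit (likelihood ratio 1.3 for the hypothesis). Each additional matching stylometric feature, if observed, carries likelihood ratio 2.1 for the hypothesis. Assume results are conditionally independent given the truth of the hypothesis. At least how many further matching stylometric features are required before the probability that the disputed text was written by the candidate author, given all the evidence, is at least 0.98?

Prior odds = 0.047/0.953 = 47/953.
Combined Bayes factor of the evidence already in hand = 5 × 15 × 1.3 = 97.5.
Odds after that evidence = (47/953) × 97.5 = 9165/1906.
Target odds = 0.98/0.02 = 49.
Need 2.1ⁿ ≥ 49 ÷ (9165/1906) = 93394/9165.
2.1³ = 9.261 falls short of 93394/9165 but 2.1⁴ = 19.4481 reaches it, so n = 4.

4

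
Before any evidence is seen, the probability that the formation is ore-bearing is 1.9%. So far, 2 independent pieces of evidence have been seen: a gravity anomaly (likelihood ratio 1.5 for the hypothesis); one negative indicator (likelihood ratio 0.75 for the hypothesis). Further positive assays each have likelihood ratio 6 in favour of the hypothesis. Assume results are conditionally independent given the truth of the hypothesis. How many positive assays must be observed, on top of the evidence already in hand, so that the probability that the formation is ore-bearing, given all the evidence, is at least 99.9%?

6

Prior odds = 0.019/0.981 = 19/981.
Combined Bayes factor of the evidence already in hand = 1.5 × 0.75 = 1.125.
Odds after that evidence = (19/981) × 1.125 = 19/872.
Target odds = 0.999/0.001 = 999.
Need 6ⁿ ≥ 999 ÷ (19/872) = 871128/19.
6⁵ = 7776 falls short of 871128/19 but 6⁶ = 46656 reaches it, so n = 6.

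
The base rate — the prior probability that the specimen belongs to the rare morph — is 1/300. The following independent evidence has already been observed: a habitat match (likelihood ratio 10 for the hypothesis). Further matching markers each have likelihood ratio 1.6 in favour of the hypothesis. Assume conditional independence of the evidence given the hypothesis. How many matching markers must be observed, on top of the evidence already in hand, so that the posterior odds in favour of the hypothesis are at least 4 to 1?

11

Prior odds = (1/300)/(299/300) = 1/299.
Bayes factor of the evidence already in hand = 10.
Odds after that evidence = (1/299) × 10 = 10/299.
Target odds = 4.
Need 1.6ⁿ ≥ 4 ÷ (10/299) = 119.6.
1.6¹⁰ ≈109.951 falls short of 119.6 but 1.6¹¹ ≈175.922 reaches it, so n = 11.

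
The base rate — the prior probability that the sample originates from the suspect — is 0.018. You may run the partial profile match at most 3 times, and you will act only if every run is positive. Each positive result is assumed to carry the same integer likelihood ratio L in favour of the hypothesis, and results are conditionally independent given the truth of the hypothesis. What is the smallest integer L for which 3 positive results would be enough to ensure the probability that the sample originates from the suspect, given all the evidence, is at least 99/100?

18

Prior odds = 0.018/0.982 = 9/491.
Target odds = 0.99/0.01 = 99.
Need L³ ≥ 99 ÷ (9/491) = 5401.
17³ = 4913 < 5401 ≤ 5832 = 18³, so L = 18.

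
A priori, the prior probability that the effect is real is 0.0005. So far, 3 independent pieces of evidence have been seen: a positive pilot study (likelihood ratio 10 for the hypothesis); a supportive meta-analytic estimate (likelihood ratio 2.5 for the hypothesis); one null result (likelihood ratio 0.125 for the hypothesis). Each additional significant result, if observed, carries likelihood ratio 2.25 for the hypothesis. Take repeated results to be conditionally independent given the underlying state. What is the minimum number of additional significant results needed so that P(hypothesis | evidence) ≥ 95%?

12

Prior odds = 0.0005/0.9995 = 1/1999.
Combined Bayes factor of the evidence already in hand = 10 × 2.5 × 0.125 = 3.125.
Odds after that evidence = (1/1999) × 3.125 = 25/15992.
Target odds = 0.95/0.05 = 19.
Need 2.25ⁿ ≥ 19 ÷ (25/15992) = 12153.92.
2.25¹¹ ≈7481.83 falls short of 12153.92 but 2.25¹² ≈16834.1 reaches it, so n = 12.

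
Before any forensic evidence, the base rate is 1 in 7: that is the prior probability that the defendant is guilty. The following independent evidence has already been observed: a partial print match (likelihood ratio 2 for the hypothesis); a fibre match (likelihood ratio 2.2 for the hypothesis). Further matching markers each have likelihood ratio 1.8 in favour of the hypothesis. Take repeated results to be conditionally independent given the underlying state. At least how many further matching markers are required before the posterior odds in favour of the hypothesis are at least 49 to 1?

Prior odds = (1/7)/(6/7) = 1/6.
Combined Bayes factor of the evidence already in hand = 2 × 2.2 = 4.4.
Odds after that evidence = (1/6) × 4.4 = 11/15.
Target odds = 49.
Need 1.8ⁿ ≥ 49 ÷ (11/15) = 735/11.
1.8⁷ = 4782969/78125 falls short of 735/11 but 1.8⁸ = 43046721/390625 reaches it, so n = 8.

8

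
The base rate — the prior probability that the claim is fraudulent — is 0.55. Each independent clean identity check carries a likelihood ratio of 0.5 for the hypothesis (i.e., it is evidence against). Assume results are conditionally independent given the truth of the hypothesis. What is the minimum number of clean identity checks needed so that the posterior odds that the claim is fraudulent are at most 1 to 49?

Prior odds = 0.55/0.45 = 11/9.
Likelihood ratio per clean identity check = 0.5.
Target odds = 1/49.
Require 0.5ⁿ ≤ 1/49 ÷ (11/9) = 9/539.
0.5⁵ = 0.03125 is still above 9/539 but 0.5⁶ = 0.015625 is at or below it, so n = 6.

6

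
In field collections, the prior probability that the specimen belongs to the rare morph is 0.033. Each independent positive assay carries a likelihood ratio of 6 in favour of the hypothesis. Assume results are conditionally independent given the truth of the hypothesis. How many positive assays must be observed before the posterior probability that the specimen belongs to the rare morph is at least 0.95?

4

Prior odds: 0.033 ÷ 0.967 = 33/967.
Likelihood ratio per positive assay = 6.
Target odds: 0.95 ÷ 0.05 = 19.
Need (33/967) × 6ⁿ ≥ 19, i.e. 6ⁿ ≥ 18373/33.
6³ = 216 falls short of 18373/33 but 6⁴ = 1296 reaches it, so n = 4.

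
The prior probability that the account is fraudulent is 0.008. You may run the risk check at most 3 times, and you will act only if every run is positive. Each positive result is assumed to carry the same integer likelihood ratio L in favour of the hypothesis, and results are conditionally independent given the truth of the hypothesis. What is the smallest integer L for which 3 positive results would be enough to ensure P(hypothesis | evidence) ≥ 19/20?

14

Prior odds = 0.008/0.992 = 1/124.
Target odds = 0.95/0.05 = 19.
Need L³ ≥ 19 ÷ (1/124) = 2356.
13³ = 2197 < 2356 ≤ 2744 = 14³, so L = 14.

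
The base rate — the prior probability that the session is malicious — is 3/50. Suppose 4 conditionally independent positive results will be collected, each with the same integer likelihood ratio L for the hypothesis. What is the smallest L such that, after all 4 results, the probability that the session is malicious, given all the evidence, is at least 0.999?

Prior odds = 0.06/0.94 = 3/47.
Target odds = 0.999/0.001 = 999.
Need L⁴ ≥ 999 ÷ (3/47) = 15651.
11⁴ = 14641 < 15651 ≤ 20736 = 12⁴, so L = 12.

12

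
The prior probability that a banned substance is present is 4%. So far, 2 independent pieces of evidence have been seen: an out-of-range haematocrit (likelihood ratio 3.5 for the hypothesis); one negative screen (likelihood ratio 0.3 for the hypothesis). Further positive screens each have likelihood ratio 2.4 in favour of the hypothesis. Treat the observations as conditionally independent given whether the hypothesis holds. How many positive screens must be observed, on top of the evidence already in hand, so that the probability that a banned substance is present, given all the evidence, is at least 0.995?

Prior odds = 0.04/0.96 = 1/24.
Combined Bayes factor of the evidence already in hand = 3.5 × 0.3 = 1.05.
Odds after that evidence = (1/24) × 1.05 = 0.04375.
Target odds = 0.995/0.005 = 199.
Need 2.4ⁿ ≥ 199 ÷ 0.04375 = 31840/7.
2.4⁹ ≈2641.81 falls short of 31840/7 but 2.4¹⁰ ≈6340.34 reaches it, so n = 10.

10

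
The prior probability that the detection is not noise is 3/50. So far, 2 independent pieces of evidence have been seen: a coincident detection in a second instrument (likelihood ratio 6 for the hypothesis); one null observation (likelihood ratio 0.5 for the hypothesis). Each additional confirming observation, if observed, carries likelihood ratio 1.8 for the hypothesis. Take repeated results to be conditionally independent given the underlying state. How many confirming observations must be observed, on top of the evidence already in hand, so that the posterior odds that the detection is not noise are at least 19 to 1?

8

Prior odds = 0.06/0.94 = 3/47.
Combined Bayes factor of the evidence already in hand = 6 × 0.5 = 3.
Odds after that evidence = (3/47) × 3 = 9/47.
Target odds = 19.
Need 1.8ⁿ ≥ 19 ÷ (9/47) = 893/9.
1.8⁷ = 4782969/78125 falls short of 893/9 but 1.8⁸ = 43046721/390625 reaches it, so n = 8.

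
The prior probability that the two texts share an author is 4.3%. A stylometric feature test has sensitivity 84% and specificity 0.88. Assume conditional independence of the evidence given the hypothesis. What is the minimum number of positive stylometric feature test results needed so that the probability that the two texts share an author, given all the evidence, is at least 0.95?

Prior odds = 0.043/0.957 = 43/957.
False-positive rate = 1 − 0.88 = 0.12; likelihood ratio of a positive = 0.84/0.12 = 7.
Target posterior odds = 0.95/0.05 = 19.
Require 7ⁿ ≥ 19 ÷ (43/957) = 18183/43.
7³ = 343 falls short of 18183/43 but 7⁴ = 2401 reaches it, so n = 4.

4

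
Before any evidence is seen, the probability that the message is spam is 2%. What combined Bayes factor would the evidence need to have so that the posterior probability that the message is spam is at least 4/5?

196

Prior odds = 0.02/0.98 = 1/49.
Target odds = 0.8/0.2 = 4.
Required Bayes factor = 4 ÷ (1/49) = 196.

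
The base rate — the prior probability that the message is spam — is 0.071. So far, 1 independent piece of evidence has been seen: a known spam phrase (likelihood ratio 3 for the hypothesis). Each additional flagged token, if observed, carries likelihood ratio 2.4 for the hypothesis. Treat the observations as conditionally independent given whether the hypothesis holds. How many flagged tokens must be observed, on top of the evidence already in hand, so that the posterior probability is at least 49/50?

Prior odds = 0.071/0.929 = 71/929.
Bayes factor of the evidence already in hand = 3.
Odds after that evidence = (71/929) × 3 = 213/929.
Target odds = 0.98/0.02 = 49.
Need 2.4ⁿ ≥ 49 ÷ (213/929) = 45521/213.
2.4⁶ = 2985984/15625 falls short of 45521/213 but 2.4⁷ = 35831808/78125 reaches it, so n = 7.

7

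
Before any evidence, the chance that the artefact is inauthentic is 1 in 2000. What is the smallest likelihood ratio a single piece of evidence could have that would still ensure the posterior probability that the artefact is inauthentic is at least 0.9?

17991

Prior odds = 0.0005/0.9995 = 1/1999.
Target odds = 0.9/0.1 = 9.
Required Bayes factor = 9 ÷ (1/1999) = 17991.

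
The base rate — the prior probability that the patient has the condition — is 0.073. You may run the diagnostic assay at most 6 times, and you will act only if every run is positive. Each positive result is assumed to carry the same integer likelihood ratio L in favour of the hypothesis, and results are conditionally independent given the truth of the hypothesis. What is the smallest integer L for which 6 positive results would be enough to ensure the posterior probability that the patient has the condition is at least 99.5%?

4

Prior odds = 0.073/0.927 = 73/927.
Target odds = 0.995/0.005 = 199.
Need L⁶ ≥ 199 ÷ (73/927) = 184473/73.
3⁶ = 729 < 184473/73 ≤ 4096 = 4⁶, so L = 4.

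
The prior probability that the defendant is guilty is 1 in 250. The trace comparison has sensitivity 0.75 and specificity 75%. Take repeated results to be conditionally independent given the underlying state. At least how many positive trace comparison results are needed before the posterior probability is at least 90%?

8

Prior odds = 0.004/0.996 = 1/249.
False-positive rate = 1 − 0.75 = 0.25; likelihood ratio of a positive = 0.75/0.25 = 3.
Target posterior odds = 0.9/0.1 = 9.
Require 3ⁿ ≥ 9 ÷ (1/249) = 2241.
3⁷ = 2187 falls short of 2241 but 3⁸ = 6561 reaches it, so n = 8.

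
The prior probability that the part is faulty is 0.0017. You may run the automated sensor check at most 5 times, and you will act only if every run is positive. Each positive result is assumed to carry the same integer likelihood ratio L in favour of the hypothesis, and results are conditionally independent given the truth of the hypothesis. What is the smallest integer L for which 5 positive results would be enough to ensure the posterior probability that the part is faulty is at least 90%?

Prior odds = 0.0017/0.9983 = 17/9983.
Target odds = 0.9/0.1 = 9.
Need L⁵ ≥ 9 ÷ (17/9983) = 89847/17.
5⁵ = 3125 < 89847/17 ≤ 7776 = 6⁵, so L = 6.

6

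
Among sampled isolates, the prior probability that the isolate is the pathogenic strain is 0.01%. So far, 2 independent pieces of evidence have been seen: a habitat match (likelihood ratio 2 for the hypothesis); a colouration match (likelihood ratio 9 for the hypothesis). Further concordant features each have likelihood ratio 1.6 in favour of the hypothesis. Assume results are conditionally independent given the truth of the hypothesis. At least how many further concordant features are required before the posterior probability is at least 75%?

Prior odds = 0.0001/0.9999 = 1/9999.
Combined Bayes factor of the evidence already in hand = 2 × 9 = 18.
Odds after that evidence = (1/9999) × 18 = 2/1111.
Target odds = 0.75/0.25 = 3.
Need 1.6ⁿ ≥ 3 ÷ (2/1111) = 1666.5.
1.6¹⁵ ≈1152.92 falls short of 1666.5 but 1.6¹⁶ ≈1844.67 reaches it, so n = 16.

16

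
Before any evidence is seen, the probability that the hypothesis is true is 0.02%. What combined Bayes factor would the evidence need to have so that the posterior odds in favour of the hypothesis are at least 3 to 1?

Prior odds = 0.0002/0.9998 = 1/4999.
Target odds = 3.
Required Bayes factor = 3 ÷ (1/4999) = 14997.

14997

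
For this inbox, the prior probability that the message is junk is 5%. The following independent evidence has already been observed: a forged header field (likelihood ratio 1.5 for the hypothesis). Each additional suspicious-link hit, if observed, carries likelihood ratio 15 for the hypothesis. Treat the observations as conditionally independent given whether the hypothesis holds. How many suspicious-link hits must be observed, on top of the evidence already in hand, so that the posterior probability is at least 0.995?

3

Prior odds = 0.05/0.95 = 1/19.
Bayes factor of the evidence already in hand = 1.5.
Odds after that evidence = (1/19) × 1.5 = 3/38.
Target odds = 0.995/0.005 = 199.
Need 15ⁿ ≥ 199 ÷ (3/38) = 7562/3.
15² = 225 falls short of 7562/3 but 15³ = 3375 reaches it, so n = 3.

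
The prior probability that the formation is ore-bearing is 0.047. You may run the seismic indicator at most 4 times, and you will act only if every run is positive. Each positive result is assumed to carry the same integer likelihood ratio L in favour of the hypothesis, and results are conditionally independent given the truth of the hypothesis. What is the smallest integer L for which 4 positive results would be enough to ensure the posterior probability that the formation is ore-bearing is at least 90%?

4

Prior odds = 0.047/0.953 = 47/953.
Target odds = 0.9/0.1 = 9.
Need L⁴ ≥ 9 ÷ (47/953) = 8577/47.
3⁴ = 81 < 8577/47 ≤ 256 = 4⁴, so L = 4.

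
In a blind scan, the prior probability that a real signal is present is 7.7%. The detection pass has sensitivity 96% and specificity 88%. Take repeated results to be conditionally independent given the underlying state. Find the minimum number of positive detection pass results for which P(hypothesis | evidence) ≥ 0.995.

4

Prior odds: 0.077 ÷ 0.923 = 77/923.
False-positive rate = 1 − 0.88 = 0.12; likelihood ratio of a positive = 0.96/0.12 = 8.
Target posterior odds = 0.995/0.005 = 199.
Require 8ⁿ ≥ 199 ÷ (77/923) = 183677/77.
8³ = 512 falls short of 183677/77 but 8⁴ = 4096 reaches it, so n = 4.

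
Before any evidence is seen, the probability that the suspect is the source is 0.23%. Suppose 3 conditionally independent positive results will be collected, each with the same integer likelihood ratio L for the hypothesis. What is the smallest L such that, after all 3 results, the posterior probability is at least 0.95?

21

Prior odds = 0.0023/0.9977 = 23/9977.
Target odds = 0.95/0.05 = 19.
Need L³ ≥ 19 ÷ (23/9977) = 189563/23.
20³ = 8000 < 189563/23 ≤ 9261 = 21³, so L = 21.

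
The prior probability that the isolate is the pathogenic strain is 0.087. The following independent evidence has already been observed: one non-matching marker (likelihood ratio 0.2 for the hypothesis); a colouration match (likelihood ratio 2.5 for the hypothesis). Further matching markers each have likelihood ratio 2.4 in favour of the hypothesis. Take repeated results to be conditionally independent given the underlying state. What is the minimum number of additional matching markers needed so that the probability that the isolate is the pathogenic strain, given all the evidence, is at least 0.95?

7

Prior odds = 0.087/0.913 = 87/913.
Combined Bayes factor of the evidence already in hand = 0.2 × 2.5 = 0.5.
Odds after that evidence = (87/913) × 0.5 = 87/1826.
Target odds = 0.95/0.05 = 19.
Need 2.4ⁿ ≥ 19 ÷ (87/1826) = 34694/87.
2.4⁶ = 2985984/15625 falls short of 34694/87 but 2.4⁷ = 35831808/78125 reaches it, so n = 7.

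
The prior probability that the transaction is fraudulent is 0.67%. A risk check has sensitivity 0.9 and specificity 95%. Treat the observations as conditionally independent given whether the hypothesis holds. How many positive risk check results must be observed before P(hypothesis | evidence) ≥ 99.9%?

Prior odds = 0.0067/0.9933 = 67/9933.
False-positive rate = 1 − 0.95 = 0.05; likelihood ratio of a positive = 0.9/0.05 = 18.
Target odds: 0.999 ÷ 0.001 = 999.
Need (67/9933) × 18ⁿ ≥ 999, i.e. 18ⁿ ≥ 9923067/67.
18⁴ = 104976 falls short of 9923067/67 but 18⁵ = 1889568 reaches it, so n = 5.

5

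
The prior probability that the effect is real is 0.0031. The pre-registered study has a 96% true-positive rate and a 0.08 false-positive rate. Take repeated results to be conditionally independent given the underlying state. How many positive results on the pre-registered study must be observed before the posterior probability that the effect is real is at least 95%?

4

Prior odds: 0.0031 ÷ 0.9969 = 31/9969.
Likelihood ratio of a positive result = 0.96/0.08 = 12.
Target odds: 0.95 ÷ 0.05 = 19.
Require 12ⁿ ≥ 19 ÷ (31/9969) = 189411/31.
12³ = 1728 falls short of 189411/31 but 12⁴ = 20736 reaches it, so n = 4.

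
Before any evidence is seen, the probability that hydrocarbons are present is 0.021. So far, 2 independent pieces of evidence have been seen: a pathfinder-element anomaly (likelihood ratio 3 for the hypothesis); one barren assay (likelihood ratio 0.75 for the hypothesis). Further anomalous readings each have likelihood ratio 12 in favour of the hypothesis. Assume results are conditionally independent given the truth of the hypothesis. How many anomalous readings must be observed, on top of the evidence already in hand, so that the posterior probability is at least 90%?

3

Prior odds = 0.021/0.979 = 21/979.
Combined Bayes factor of the evidence already in hand = 3 × 0.75 = 2.25.
Odds after that evidence = (21/979) × 2.25 = 189/3916.
Target odds = 0.9/0.1 = 9.
Need 12ⁿ ≥ 9 ÷ (189/3916) = 3916/21.
12² = 144 falls short of 3916/21 but 12³ = 1728 reaches it, so n = 3.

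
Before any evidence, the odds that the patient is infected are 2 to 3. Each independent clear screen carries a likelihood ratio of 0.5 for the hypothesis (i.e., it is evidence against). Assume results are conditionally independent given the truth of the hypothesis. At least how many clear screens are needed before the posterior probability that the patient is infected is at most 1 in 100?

7

Prior odds = 2/3.
Likelihood ratio per clear screen = 0.5.
Target odds: 0.01 ÷ 0.99 = 1/99.
Need (2/3) × 0.5ⁿ ≤ 1/99, i.e. 0.5ⁿ ≤ 1/66.
0.5⁶ = 0.015625 is still above 1/66 but 0.5⁷ = 0.0078125 is at or below it, so n = 7.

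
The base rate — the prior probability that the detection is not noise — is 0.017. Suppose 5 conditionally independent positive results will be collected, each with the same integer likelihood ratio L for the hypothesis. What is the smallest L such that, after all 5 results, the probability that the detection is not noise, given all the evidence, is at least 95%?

Prior odds = 0.017/0.983 = 17/983.
Target odds = 0.95/0.05 = 19.
Need L⁵ ≥ 19 ÷ (17/983) = 18677/17.
4⁵ = 1024 < 18677/17 ≤ 3125 = 5⁵, so L = 5.

5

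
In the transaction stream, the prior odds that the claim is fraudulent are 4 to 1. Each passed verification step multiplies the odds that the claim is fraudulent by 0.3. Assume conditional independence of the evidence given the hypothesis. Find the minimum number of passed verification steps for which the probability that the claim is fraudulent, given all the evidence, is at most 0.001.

7

Prior odds = 4.
Likelihood ratio per passed verification step = 0.3.
Target odds: 0.001 ÷ 0.999 = 1/999.
Require 0.3ⁿ ≤ 1/999 ÷ 4 = 1/3996.
0.3⁶ = 729/1000000 is still above 1/3996 but 0.3⁷ = 2187/10000000 is at or below it, so n = 7.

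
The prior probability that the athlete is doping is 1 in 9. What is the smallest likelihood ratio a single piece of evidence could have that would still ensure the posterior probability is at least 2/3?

Prior odds = (1/9)/(8/9) = 0.125.
Target odds = (2/3)/(1/3) = 2.
Required Bayes factor = 2 ÷ 0.125 = 16.

16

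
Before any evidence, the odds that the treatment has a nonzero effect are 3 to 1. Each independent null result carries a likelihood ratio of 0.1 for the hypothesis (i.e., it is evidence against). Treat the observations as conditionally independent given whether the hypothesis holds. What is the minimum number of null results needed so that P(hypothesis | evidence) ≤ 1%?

3

Prior odds = 3.
Likelihood ratio per null result = 0.1.
Target posterior odds = 0.01/0.99 = 1/99.
Need 3 × 0.1ⁿ ≤ 1/99, i.e. 0.1ⁿ ≤ 1/297.
0.1² = 0.01 is still above 1/297 but 0.1³ = 0.001 is at or below it, so n = 3.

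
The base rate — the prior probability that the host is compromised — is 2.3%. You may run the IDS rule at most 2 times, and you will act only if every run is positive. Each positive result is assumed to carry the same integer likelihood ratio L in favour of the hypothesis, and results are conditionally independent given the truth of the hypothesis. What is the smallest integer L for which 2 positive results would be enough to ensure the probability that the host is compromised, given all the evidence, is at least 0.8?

14

Prior odds = 0.023/0.977 = 23/977.
Target odds = 0.8/0.2 = 4.
Need L² ≥ 4 ÷ (23/977) = 3908/23.
13² = 169 < 3908/23 ≤ 196 = 14², so L = 14.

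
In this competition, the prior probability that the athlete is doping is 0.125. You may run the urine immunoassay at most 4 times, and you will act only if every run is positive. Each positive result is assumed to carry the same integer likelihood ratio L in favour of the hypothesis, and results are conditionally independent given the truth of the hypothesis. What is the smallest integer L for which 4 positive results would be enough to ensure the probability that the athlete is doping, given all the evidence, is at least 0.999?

10

Prior odds = 0.125/0.875 = 1/7.
Target odds = 0.999/0.001 = 999.
Need L⁴ ≥ 999 ÷ (1/7) = 6993.
9⁴ = 6561 < 6993 ≤ 10000 = 10⁴, so L = 10.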